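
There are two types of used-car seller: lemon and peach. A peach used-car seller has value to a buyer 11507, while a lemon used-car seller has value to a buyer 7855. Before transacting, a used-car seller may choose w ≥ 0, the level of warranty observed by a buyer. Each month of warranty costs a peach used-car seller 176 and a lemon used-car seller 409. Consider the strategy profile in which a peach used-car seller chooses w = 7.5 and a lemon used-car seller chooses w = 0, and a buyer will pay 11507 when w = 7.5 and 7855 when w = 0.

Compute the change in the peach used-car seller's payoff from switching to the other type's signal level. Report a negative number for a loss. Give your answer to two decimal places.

-2332.00

Playing w = 7.5 the peach used-car seller receives 11507 − 176 × 7.5 = 10187.
Deviating to w = 0 yields 7855 instead.
Gain from deviating: 7855 − 10187 = -2332.00.
The gain is negative, so the peach type's incentive-compatibility constraint is satisfied.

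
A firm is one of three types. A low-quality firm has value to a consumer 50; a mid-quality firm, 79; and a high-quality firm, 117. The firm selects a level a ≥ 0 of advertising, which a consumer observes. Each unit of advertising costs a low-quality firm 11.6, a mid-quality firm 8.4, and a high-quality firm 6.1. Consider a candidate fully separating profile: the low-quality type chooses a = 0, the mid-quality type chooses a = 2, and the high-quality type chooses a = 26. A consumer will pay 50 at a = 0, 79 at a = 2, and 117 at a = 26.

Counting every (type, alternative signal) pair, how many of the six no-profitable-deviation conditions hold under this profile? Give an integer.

3

Low-quality (own payoff 50): to a=2 gives 79 − 11.6×2 = 55.8 → profitable ✗; to a=26 gives 117 − 11.6×26 = -184.6 → no gain ✓.
Mid-quality (own payoff 79 − 8.4×2 = 62.2): to a=0 gives 50 → no gain ✓; to a=26 gives 117 − 8.4×26 = -101.4 → no gain ✓.
High-quality (own payoff 117 − 6.1×26 = -41.6): to a=0 gives 50 → profitable ✗; to a=2 gives 79 − 6.1×2 = 66.8 → profitable ✗.
3 of the 6 constraints hold; not an equilibrium.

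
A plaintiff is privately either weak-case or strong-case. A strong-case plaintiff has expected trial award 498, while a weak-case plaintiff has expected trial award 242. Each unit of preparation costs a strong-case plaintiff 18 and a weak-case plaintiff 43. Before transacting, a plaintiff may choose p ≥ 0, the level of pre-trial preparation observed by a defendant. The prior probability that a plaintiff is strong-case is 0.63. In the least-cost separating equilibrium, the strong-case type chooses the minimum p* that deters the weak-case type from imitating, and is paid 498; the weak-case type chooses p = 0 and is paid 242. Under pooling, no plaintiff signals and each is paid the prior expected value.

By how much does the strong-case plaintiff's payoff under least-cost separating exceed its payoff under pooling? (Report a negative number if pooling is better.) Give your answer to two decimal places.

Least-cost separating signal: p* solves 242 = 498 − 43·p*, so p* = (498 − 242)/43 ≈ 5.9535.
Strong-case type's separating payoff: 498 − 18 × p* = 498 − 18 × (498 − 242)/43 = 498 − 4608/43 ≈ 390.8372.
Pooling payoff: 0.63 × 498 + 0.37 × 242 = 403.28.
Difference: 390.8372 − 403.28 = -12.4428, i.e. -12.44 to two decimal places.
The strong-case type would prefer the pooling outcome.

-12.44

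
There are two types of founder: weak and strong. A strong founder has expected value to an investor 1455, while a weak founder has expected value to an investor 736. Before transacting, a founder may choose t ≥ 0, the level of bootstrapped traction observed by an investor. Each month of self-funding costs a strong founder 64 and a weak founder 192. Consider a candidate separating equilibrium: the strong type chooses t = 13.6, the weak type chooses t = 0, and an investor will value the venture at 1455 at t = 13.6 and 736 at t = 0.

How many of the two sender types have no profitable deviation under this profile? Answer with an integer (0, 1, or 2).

1

Strong type: signal → 1455 − 64 × 13.6 = 584.6; deviate to 0 → 736. IC fails (584.6 < 736).
Weak type: stay at 0 → 736; mimic → 1455 − 192 × 13.6 = -1156.2. IC holds (736 ≥ -1156.2).
1 of 2 constraints hold, so this profile is not an equilibrium.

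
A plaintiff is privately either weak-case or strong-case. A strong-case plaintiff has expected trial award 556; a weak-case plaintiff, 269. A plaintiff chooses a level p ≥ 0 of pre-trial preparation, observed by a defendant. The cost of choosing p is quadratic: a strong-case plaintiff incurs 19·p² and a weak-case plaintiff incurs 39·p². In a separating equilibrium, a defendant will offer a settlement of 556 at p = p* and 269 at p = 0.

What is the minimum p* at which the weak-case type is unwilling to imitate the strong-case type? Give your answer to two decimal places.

The weak-case type at p = 0 receives 269; imitating at p* yields 556 − 39·p*².
Indifference: 269 = 556 − 39·p*², so p*² = (556 − 269) / 39 ≈ 7.3590.
p* = √7.3590 ≈ 2.71.

2.71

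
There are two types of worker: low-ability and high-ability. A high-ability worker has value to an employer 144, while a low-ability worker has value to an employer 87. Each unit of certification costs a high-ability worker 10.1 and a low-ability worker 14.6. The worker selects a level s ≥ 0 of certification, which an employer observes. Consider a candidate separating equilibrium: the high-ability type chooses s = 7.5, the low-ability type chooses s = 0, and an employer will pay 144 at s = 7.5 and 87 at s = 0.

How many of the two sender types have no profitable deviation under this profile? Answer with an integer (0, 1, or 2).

Low-ability type: stay at 0 → 87; mimic → 144 − 14.6 × 7.5 = 34.5. IC holds (87 ≥ 34.5).
High-ability type: signal → 144 − 10.1 × 7.5 = 68.25; deviate to 0 → 87. IC fails (68.25 < 87).
1 of 2 constraints hold, so this profile is not an equilibrium.

1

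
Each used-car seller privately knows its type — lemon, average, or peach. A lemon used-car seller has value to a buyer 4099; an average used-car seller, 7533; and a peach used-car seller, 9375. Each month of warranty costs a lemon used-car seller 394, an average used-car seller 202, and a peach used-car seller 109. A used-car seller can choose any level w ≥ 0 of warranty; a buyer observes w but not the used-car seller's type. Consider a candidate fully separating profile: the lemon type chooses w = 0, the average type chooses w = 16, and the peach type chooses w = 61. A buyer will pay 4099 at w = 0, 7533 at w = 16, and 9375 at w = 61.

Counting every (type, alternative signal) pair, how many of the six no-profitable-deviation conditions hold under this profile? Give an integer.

Peach (own payoff 9375 − 109×61 = 2726): to w=0 gives 4099 → profitable ✗; to w=16 gives 7533 − 109×16 = 5789 → profitable ✗.
Lemon (own payoff 4099): to w=16 gives 7533 − 394×16 = 1229 → no gain ✓; to w=61 gives 9375 − 394×61 = -14659 → no gain ✓.
Average (own payoff 7533 − 202×16 = 4301): to w=0 gives 4099 → no gain ✓; to w=61 gives 9375 − 202×61 = -2947 → no gain ✓.
4 of the 6 constraints hold; not an equilibrium.

4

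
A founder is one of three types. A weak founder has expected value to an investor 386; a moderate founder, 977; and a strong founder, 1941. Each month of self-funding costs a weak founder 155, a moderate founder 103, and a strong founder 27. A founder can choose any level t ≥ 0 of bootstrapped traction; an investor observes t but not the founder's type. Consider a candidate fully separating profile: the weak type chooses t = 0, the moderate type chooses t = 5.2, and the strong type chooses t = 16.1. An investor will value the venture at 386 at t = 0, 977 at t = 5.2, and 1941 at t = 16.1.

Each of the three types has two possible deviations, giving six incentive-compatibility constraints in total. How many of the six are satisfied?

Weak (own payoff 386): to t=5.2 gives 977 − 155×5.2 = 171 → no gain ✓; to t=16.1 gives 1941 − 155×16.1 = -554.5 → no gain ✓.
Moderate (own payoff 977 − 103×5.2 = 441.4): to t=0 gives 386 → no gain ✓; to t=16.1 gives 1941 − 103×16.1 = 282.7 → no gain ✓.
Strong (own payoff 1941 − 27×16.1 = 1506.3): to t=0 gives 386 → no gain ✓; to t=5.2 gives 977 − 27×5.2 = 836.6 → no gain ✓.
6 of the 6 constraints hold; this profile is a separating equilibrium.

6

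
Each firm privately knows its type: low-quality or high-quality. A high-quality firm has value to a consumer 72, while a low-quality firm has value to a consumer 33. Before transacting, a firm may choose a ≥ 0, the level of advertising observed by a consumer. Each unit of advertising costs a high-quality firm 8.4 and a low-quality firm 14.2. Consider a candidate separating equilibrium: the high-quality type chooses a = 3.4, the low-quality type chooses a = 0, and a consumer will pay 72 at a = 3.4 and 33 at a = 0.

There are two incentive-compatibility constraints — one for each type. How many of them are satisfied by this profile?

2

High-quality type: signal → 72 − 8.4 × 3.4 = 43.44; deviate to 0 → 33. IC holds (43.44 ≥ 33).
Low-quality type: stay at 0 → 33; mimic → 72 − 14.2 × 3.4 = 23.72. IC holds (33 ≥ 23.72).
2 of 2 constraints hold, so this is a separating equilibrium.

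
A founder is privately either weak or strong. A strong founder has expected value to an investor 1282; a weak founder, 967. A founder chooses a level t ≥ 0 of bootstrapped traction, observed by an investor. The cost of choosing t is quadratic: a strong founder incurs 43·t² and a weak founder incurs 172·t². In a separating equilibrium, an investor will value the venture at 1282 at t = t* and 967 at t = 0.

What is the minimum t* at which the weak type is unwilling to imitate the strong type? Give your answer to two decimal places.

The weak type at t = 0 receives 967; imitating at t* yields 1282 − 172·t*².
Indifference: 967 = 1282 − 172·t*², so t*² = (1282 − 967) / 172 ≈ 1.8314.
t* = √1.8314 ≈ 1.35.

1.35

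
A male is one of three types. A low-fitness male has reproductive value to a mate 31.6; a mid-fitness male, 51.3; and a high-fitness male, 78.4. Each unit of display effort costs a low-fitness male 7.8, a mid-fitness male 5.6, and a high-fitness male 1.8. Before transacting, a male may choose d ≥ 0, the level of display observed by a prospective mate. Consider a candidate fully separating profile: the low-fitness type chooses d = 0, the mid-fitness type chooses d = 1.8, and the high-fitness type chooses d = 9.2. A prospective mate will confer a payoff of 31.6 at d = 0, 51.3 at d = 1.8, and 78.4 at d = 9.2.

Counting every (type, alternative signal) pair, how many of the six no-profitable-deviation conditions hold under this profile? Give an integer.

High-fitness (own payoff 78.4 − 1.8×9.2 = 61.84): to d=0 gives 31.6 → no gain ✓; to d=1.8 gives 51.3 − 1.8×1.8 = 48.06 → no gain ✓.
Low-fitness (own payoff 31.6): to d=1.8 gives 51.3 − 7.8×1.8 = 37.26 → profitable ✗; to d=9.2 gives 78.4 − 7.8×9.2 = 6.64 → no gain ✓.
Mid-fitness (own payoff 51.3 − 5.6×1.8 = 41.22): to d=0 gives 31.6 → no gain ✓; to d=9.2 gives 78.4 − 5.6×9.2 = 26.88 → no gain ✓.
5 of the 6 constraints hold; not an equilibrium.

5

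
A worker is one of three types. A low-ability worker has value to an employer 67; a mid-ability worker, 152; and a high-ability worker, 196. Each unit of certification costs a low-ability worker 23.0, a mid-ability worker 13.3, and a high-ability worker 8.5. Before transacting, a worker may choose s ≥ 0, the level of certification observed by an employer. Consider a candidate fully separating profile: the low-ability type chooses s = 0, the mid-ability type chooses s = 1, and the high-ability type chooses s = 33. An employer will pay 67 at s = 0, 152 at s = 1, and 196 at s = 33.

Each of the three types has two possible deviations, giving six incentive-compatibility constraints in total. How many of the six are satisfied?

3

High-ability (own payoff 196 − 8.5×33 = -84.5): to s=0 gives 67 → profitable ✗; to s=1 gives 152 − 8.5×1 = 143.5 → profitable ✗.
Low-ability (own payoff 67): to s=1 gives 152 − 23.0×1 = 129 → profitable ✗; to s=33 gives 196 − 23.0×33 = -563 → no gain ✓.
Mid-ability (own payoff 152 − 13.3×1 = 138.7): to s=0 gives 67 → no gain ✓; to s=33 gives 196 − 13.3×33 = -242.9 → no gain ✓.
3 of the 6 constraints hold; not an equilibrium.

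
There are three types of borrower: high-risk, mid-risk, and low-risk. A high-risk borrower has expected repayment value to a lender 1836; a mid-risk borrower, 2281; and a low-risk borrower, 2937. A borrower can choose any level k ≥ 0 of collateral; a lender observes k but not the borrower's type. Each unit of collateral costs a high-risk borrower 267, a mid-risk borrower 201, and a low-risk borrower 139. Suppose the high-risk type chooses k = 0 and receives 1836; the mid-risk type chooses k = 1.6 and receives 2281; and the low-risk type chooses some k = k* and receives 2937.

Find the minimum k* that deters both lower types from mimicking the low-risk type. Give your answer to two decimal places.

4.86

High-risk type (on-path payoff 1836) won't mimic when 1836 ≥ 2937 − 267·k*, i.e. k* ≥ 4.12.
Mid-risk type (on-path payoff 2281 − 201×1.6 = 1959.4) won't mimic when 1959.4 ≥ 2937 − 201·k*, i.e. k* ≥ 4.86.
Both must hold, so k* = max(4.12, 4.86) = 4.86. The mid-risk type's constraint binds.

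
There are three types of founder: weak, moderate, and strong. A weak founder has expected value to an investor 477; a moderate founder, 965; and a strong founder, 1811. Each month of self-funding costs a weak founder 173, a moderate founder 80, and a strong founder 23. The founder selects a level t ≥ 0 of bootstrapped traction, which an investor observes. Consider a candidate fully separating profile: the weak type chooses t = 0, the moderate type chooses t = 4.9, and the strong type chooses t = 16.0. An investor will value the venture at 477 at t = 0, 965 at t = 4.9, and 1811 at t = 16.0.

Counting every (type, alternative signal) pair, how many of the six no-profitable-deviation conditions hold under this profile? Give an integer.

6

Moderate (own payoff 965 − 80×4.9 = 573): to t=0 gives 477 → no gain ✓; to t=16.0 gives 1811 − 80×16.0 = 531 → no gain ✓.
Strong (own payoff 1811 − 23×16.0 = 1443): to t=0 gives 477 → no gain ✓; to t=4.9 gives 965 − 23×4.9 = 852.3 → no gain ✓.
Weak (own payoff 477): to t=4.9 gives 965 − 173×4.9 = 117.3 → no gain ✓; to t=16.0 gives 1811 − 173×16.0 = -957 → no gain ✓.
6 of the 6 constraints hold; this profile is a separating equilibrium.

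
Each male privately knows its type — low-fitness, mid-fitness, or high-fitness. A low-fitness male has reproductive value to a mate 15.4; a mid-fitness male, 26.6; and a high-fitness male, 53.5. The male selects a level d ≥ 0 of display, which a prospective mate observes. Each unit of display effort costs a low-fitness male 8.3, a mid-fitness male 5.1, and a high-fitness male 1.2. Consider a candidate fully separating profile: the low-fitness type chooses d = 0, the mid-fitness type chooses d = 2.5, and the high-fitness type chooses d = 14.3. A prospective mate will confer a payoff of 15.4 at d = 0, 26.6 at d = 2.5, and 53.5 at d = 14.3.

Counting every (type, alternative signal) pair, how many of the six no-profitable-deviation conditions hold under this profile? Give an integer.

High-fitness (own payoff 53.5 − 1.2×14.3 = 36.34): to d=0 gives 15.4 → no gain ✓; to d=2.5 gives 26.6 − 1.2×2.5 = 23.6 → no gain ✓.
Low-fitness (own payoff 15.4): to d=2.5 gives 26.6 − 8.3×2.5 = 5.85 → no gain ✓; to d=14.3 gives 53.5 − 8.3×14.3 = -65.19 → no gain ✓.
Mid-fitness (own payoff 26.6 − 5.1×2.5 = 13.85): to d=0 gives 15.4 → profitable ✗; to d=14.3 gives 53.5 − 5.1×14.3 = -19.43 → no gain ✓.
5 of the 6 constraints hold; not an equilibrium.

5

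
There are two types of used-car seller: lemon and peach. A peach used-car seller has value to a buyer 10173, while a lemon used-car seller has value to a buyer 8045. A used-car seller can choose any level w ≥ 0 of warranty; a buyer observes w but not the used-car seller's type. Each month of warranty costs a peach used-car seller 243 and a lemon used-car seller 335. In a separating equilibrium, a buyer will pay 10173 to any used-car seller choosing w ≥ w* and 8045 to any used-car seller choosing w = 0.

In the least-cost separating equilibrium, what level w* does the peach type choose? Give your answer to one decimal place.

6.4

A lemon used-car seller choosing w = 0 receives 8045.
Imitating at w* instead would pay 10173 at cost 335·w*, netting 10173 − 335·w*.
Indifference: 8045 = 10173 − 335·w*, so w* = (10173 − 8045) / 335 ≈ 6.4.
At w* the lemon type's incentive constraint just binds; the peach type strictly prefers w* since its per-unit cost is lower.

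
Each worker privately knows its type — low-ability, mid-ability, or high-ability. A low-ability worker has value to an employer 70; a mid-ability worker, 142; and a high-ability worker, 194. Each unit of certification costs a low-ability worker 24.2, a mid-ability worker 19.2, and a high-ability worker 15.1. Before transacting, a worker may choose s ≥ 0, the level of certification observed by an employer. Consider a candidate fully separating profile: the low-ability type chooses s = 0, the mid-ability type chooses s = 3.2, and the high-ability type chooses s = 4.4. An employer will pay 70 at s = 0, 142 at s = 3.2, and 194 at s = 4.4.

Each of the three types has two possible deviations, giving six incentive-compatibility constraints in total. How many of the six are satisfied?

Mid-ability (own payoff 142 − 19.2×3.2 = 80.56): to s=0 gives 70 → no gain ✓; to s=4.4 gives 194 − 19.2×4.4 = 109.52 → profitable ✗.
Low-ability (own payoff 70): to s=3.2 gives 142 − 24.2×3.2 = 64.56 → no gain ✓; to s=4.4 gives 194 − 24.2×4.4 = 87.52 → profitable ✗.
High-ability (own payoff 194 − 15.1×4.4 = 127.56): to s=0 gives 70 → no gain ✓; to s=3.2 gives 142 − 15.1×3.2 = 93.68 → no gain ✓.
4 of the 6 constraints hold; not an equilibrium.

4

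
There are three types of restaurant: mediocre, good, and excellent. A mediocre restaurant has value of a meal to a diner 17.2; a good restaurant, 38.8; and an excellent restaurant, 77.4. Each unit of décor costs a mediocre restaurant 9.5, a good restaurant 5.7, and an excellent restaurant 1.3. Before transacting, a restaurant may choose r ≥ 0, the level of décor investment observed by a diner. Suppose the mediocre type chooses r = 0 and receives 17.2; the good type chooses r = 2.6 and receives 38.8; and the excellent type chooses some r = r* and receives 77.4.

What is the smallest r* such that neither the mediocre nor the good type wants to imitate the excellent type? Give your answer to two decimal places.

9.37

Good type (on-path payoff 38.8 − 5.7×2.6 = 23.98) won't mimic when 23.98 ≥ 77.4 − 5.7·r*, i.e. r* ≥ 9.37.
Mediocre type (on-path payoff 17.2) won't mimic when 17.2 ≥ 77.4 − 9.5·r*, i.e. r* ≥ 6.34.
Both must hold, so r* = max(6.34, 9.37) = 9.37. The good type's constraint binds.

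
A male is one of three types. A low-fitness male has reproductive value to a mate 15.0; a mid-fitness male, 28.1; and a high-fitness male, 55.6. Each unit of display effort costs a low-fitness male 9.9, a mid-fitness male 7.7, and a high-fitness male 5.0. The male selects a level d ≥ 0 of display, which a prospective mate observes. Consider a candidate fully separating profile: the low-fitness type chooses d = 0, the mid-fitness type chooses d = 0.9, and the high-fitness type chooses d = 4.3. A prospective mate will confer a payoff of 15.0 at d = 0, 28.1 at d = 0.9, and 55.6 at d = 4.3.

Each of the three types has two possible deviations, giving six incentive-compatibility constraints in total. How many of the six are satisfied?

4

High-fitness (own payoff 55.6 − 5.0×4.3 = 34.1): to d=0 gives 15.0 → no gain ✓; to d=0.9 gives 28.1 − 5.0×0.9 = 23.6 → no gain ✓.
Mid-fitness (own payoff 28.1 − 7.7×0.9 = 21.17): to d=0 gives 15.0 → no gain ✓; to d=4.3 gives 55.6 − 7.7×4.3 = 22.49 → profitable ✗.
Low-fitness (own payoff 15.0): to d=0.9 gives 28.1 − 9.9×0.9 = 19.19 → profitable ✗; to d=4.3 gives 55.6 − 9.9×4.3 = 13.03 → no gain ✓.
4 of the 6 constraints hold; not an equilibrium.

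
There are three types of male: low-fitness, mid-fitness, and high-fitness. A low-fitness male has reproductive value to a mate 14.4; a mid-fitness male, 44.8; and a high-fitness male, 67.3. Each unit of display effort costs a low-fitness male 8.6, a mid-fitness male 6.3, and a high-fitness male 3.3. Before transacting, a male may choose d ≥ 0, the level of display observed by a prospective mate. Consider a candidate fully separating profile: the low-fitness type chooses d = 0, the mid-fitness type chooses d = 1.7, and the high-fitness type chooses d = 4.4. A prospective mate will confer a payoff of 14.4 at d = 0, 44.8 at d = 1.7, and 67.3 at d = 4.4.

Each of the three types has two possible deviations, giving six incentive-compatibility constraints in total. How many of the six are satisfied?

Low-fitness (own payoff 14.4): to d=1.7 gives 44.8 − 8.6×1.7 = 30.18 → profitable ✗; to d=4.4 gives 67.3 − 8.6×4.4 = 29.46 → profitable ✗.
Mid-fitness (own payoff 44.8 − 6.3×1.7 = 34.09): to d=0 gives 14.4 → no gain ✓; to d=4.4 gives 67.3 − 6.3×4.4 = 39.58 → profitable ✗.
High-fitness (own payoff 67.3 − 3.3×4.4 = 52.78): to d=0 gives 14.4 → no gain ✓; to d=1.7 gives 44.8 − 3.3×1.7 = 39.19 → no gain ✓.
3 of the 6 constraints hold; not an equilibrium.

3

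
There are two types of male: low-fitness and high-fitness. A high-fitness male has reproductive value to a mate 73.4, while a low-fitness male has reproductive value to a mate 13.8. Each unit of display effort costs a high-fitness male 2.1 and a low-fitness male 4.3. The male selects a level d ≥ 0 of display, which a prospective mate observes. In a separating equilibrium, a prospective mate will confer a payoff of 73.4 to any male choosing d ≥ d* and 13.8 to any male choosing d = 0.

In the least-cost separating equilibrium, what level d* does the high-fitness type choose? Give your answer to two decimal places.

13.86

A low-fitness male choosing d = 0 receives 13.8.
Imitating at d* instead would pay 73.4 at cost 4.3·d*, netting 73.4 − 4.3·d*.
Indifference: 13.8 = 73.4 − 4.3·d*, so d* = (73.4 − 13.8) / 4.3 ≈ 13.86.
At d* the low-fitness type's incentive constraint just binds; the high-fitness type strictly prefers d* since its per-unit cost is lower.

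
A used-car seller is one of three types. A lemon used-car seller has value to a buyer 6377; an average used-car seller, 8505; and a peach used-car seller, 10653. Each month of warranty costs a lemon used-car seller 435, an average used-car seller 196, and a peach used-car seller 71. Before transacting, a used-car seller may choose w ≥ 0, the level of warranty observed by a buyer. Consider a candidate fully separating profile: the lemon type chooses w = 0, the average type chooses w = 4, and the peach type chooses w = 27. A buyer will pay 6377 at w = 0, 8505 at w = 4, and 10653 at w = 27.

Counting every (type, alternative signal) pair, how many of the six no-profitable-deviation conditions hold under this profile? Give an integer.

5

Peach (own payoff 10653 − 71×27 = 8736): to w=0 gives 6377 → no gain ✓; to w=4 gives 8505 − 71×4 = 8221 → no gain ✓.
Lemon (own payoff 6377): to w=4 gives 8505 − 435×4 = 6765 → profitable ✗; to w=27 gives 10653 − 435×27 = -1092 → no gain ✓.
Average (own payoff 8505 − 196×4 = 7721): to w=0 gives 6377 → no gain ✓; to w=27 gives 10653 − 196×27 = 5361 → no gain ✓.
5 of the 6 constraints hold; not an equilibrium.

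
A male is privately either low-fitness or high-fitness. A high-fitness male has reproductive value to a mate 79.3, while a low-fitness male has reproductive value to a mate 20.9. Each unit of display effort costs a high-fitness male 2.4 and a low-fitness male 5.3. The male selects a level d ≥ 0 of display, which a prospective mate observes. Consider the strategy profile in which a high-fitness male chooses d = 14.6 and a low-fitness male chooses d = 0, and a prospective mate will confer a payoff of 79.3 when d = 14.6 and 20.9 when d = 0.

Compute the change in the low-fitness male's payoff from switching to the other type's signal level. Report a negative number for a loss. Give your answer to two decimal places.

Playing d = 0 the low-fitness male receives 20.9.
Deviating to d = 14.6 brings payment 79.3 at cost 5.3 × 14.6 = 77.38, netting 1.92.
Gain from deviating: 1.92 − 20.9 = -18.98.
The gain is negative, so the low-fitness type's incentive-compatibility constraint is satisfied.

-18.98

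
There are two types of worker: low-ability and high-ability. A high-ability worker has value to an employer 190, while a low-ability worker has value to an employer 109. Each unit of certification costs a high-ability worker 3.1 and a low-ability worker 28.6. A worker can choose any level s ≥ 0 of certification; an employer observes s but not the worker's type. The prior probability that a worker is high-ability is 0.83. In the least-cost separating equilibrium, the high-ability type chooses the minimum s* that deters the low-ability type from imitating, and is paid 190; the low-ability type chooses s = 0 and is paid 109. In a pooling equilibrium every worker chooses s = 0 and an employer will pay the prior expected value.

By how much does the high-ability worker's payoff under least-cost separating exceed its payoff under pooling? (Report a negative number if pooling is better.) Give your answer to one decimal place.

5.0

Least-cost separating signal: s* solves 109 = 190 − 28.6·s*, so s* = (190 − 109)/28.6 ≈ 2.8322.
High-ability type's separating payoff: 190 − 3.1 × s* = 190 − 3.1 × (190 − 109)/28.6 = 190 − 251.1/28.6 ≈ 181.220.
Pooling payoff: 0.83 × 190 + 0.17 × 109 = 176.23.
Difference: 181.220 − 176.23 = 4.99, i.e. 5.0 to one decimal place.
The high-ability type prefers to separate.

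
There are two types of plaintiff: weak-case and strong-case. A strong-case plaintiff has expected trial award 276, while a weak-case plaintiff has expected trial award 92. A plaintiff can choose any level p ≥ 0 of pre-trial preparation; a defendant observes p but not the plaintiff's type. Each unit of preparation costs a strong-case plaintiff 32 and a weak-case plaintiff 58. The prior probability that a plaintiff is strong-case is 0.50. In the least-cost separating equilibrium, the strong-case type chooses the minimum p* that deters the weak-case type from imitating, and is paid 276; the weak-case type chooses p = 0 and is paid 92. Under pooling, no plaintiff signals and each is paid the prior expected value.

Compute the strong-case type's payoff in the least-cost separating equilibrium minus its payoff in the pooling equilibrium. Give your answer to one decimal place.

-9.5

Least-cost separating signal: p* solves 92 = 276 − 58·p*, so p* = (276 − 92)/58 ≈ 3.1724.
Strong-case type's separating payoff: 276 − 32 × p* = 276 − 32 × (276 − 92)/58 = 276 − 5888/58 ≈ 174.483.
Pooling payoff: 0.50 × 276 + 0.50 × 92 = 184.
Difference: 174.483 − 184 = -9.517, i.e. -9.5 to one decimal place.
The strong-case type would prefer the pooling outcome.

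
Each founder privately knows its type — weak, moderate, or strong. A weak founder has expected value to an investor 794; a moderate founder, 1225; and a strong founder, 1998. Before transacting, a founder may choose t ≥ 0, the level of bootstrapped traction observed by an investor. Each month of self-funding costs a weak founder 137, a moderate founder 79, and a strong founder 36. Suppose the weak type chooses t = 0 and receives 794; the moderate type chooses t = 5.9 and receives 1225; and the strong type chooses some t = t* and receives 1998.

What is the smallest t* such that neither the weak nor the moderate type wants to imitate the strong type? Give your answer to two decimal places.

15.68

Moderate type (on-path payoff 1225 − 79×5.9 = 758.9) won't mimic when 758.9 ≥ 1998 − 79·t*, i.e. t* ≥ 15.68.
Weak type (on-path payoff 794) won't mimic when 794 ≥ 1998 − 137·t*, i.e. t* ≥ 8.79.
Both must hold, so t* = max(8.79, 15.68) = 15.68. The moderate type's constraint binds.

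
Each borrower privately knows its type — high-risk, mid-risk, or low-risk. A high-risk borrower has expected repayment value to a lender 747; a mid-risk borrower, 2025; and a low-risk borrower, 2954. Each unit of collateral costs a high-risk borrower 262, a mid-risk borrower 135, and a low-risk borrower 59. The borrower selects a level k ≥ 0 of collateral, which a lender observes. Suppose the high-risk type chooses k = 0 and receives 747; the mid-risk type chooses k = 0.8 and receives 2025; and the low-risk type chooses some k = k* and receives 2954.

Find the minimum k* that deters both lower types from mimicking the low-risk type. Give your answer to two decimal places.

8.42

Mid-risk type (on-path payoff 2025 − 135×0.8 = 1917) won't mimic when 1917 ≥ 2954 − 135·k*, i.e. k* ≥ 7.68.
High-risk type (on-path payoff 747) won't mimic when 747 ≥ 2954 − 262·k*, i.e. k* ≥ 8.42.
Both must hold, so k* = max(8.42, 7.68) = 8.42. The high-risk type's constraint binds.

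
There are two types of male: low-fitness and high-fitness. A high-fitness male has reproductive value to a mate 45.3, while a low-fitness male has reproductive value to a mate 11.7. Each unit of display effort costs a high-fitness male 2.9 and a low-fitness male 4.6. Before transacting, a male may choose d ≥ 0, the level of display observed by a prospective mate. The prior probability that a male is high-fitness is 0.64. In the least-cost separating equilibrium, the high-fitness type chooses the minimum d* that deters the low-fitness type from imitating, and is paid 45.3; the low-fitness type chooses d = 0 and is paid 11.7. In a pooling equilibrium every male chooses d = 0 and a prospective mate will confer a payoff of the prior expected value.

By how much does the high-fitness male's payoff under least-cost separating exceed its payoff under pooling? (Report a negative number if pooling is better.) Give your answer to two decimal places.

Least-cost separating signal: d* solves 11.7 = 45.3 − 4.6·d*, so d* = (45.3 − 11.7)/4.6 ≈ 7.3043.
High-fitness type's separating payoff: 45.3 − 2.9 × d* = 45.3 − 2.9 × (45.3 − 11.7)/4.6 = 45.3 − 97.44/4.6 ≈ 24.1174.
Pooling payoff: 0.64 × 45.3 + 0.36 × 11.7 = 33.204.
Difference: 24.1174 − 33.204 = -9.0866, i.e. -9.09 to two decimal places.
The high-fitness type would prefer the pooling outcome.

-9.09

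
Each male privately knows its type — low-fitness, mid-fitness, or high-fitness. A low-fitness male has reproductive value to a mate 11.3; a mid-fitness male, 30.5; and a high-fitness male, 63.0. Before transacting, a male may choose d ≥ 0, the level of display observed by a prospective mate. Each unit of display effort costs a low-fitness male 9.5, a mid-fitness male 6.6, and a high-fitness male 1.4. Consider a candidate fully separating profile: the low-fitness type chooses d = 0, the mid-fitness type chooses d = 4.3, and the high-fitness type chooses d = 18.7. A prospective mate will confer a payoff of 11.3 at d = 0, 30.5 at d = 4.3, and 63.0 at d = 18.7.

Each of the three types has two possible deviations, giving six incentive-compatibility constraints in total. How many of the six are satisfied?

Mid-fitness (own payoff 30.5 − 6.6×4.3 = 2.12): to d=0 gives 11.3 → profitable ✗; to d=18.7 gives 63.0 − 6.6×18.7 = -60.42 → no gain ✓.
Low-fitness (own payoff 11.3): to d=4.3 gives 30.5 − 9.5×4.3 = -10.35 → no gain ✓; to d=18.7 gives 63.0 − 9.5×18.7 = -114.65 → no gain ✓.
High-fitness (own payoff 63.0 − 1.4×18.7 = 36.82): to d=0 gives 11.3 → no gain ✓; to d=4.3 gives 30.5 − 1.4×4.3 = 24.48 → no gain ✓.
5 of the 6 constraints hold; not an equilibrium.

5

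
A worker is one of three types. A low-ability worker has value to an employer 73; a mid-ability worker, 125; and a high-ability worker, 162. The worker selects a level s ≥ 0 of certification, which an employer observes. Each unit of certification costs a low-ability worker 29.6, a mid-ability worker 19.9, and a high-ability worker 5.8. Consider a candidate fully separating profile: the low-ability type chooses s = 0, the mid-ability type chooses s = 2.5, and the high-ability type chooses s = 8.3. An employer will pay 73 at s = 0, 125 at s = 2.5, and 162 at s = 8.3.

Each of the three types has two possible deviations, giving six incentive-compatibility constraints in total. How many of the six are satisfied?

6

Mid-ability (own payoff 125 − 19.9×2.5 = 75.25): to s=0 gives 73 → no gain ✓; to s=8.3 gives 162 − 19.9×8.3 = -3.17 → no gain ✓.
Low-ability (own payoff 73): to s=2.5 gives 125 − 29.6×2.5 = 51 → no gain ✓; to s=8.3 gives 162 − 29.6×8.3 = -83.68 → no gain ✓.
High-ability (own payoff 162 − 5.8×8.3 = 113.86): to s=0 gives 73 → no gain ✓; to s=2.5 gives 125 − 5.8×2.5 = 110.5 → no gain ✓.
6 of the 6 constraints hold; this profile is a separating equilibrium.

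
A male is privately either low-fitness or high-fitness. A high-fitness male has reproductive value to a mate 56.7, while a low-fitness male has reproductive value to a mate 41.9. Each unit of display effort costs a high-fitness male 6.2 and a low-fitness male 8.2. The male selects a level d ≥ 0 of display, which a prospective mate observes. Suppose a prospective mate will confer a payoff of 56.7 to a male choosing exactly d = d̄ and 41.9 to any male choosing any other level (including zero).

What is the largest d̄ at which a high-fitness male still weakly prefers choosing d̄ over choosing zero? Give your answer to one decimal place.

Choosing d̄ yields the high-fitness type 56.7 − 6.2·d̄; choosing zero yields 41.9.
The high-fitness type is indifferent at 56.7 − 6.2·d̄ = 41.9, i.e. d̄ = (56.7 − 41.9) / 6.2 ≈ 2.4.
For any d̄ above 2.4 the high-fitness type would rather pool at zero, so separation collapses.

2.4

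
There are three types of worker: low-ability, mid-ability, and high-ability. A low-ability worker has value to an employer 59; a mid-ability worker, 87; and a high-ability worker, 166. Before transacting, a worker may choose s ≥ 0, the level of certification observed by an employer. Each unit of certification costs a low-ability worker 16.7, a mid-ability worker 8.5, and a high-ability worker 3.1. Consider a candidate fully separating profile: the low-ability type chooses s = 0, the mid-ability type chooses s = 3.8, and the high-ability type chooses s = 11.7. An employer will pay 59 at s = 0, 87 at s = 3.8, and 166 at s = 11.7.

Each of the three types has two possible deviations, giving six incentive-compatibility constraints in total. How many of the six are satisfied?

Mid-ability (own payoff 87 − 8.5×3.8 = 54.7): to s=0 gives 59 → profitable ✗; to s=11.7 gives 166 − 8.5×11.7 = 66.55 → profitable ✗.
Low-ability (own payoff 59): to s=3.8 gives 87 − 16.7×3.8 = 23.54 → no gain ✓; to s=11.7 gives 166 − 16.7×11.7 = -29.39 → no gain ✓.
High-ability (own payoff 166 − 3.1×11.7 = 129.73): to s=0 gives 59 → no gain ✓; to s=3.8 gives 87 − 3.1×3.8 = 75.22 → no gain ✓.
4 of the 6 constraints hold; not an equilibrium.

4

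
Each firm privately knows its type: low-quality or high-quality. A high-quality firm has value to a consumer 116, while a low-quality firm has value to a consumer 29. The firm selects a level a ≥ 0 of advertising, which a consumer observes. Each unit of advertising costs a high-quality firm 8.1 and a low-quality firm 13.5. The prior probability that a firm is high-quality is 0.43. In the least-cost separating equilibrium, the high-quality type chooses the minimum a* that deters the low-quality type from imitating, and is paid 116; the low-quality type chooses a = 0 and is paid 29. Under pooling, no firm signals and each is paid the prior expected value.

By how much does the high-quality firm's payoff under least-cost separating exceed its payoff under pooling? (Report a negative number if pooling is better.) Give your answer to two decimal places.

Least-cost separating signal: a* solves 29 = 116 − 13.5·a*, so a* = (116 − 29)/13.5 ≈ 6.4444.
High-quality type's separating payoff: 116 − 8.1 × a* = 116 − 8.1 × (116 − 29)/13.5 = 116 − 704.7/13.5 = 63.8.
Pooling payoff: 0.43 × 116 + 0.57 × 29 = 66.41.
Difference: 63.8 − 66.41 = -2.61.
The high-quality type would prefer the pooling outcome.

-2.61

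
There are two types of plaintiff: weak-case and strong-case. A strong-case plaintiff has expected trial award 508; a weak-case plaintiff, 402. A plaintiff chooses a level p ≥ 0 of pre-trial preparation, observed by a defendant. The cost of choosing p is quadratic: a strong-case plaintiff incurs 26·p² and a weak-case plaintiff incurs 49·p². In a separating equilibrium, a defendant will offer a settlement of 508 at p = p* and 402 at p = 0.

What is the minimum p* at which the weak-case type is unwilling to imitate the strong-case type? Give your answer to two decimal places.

The weak-case type at p = 0 receives 402; imitating at p* yields 508 − 49·p*².
Indifference: 402 = 508 − 49·p*², so p*² = (508 − 402) / 49 ≈ 2.1633.
p* = √2.1633 ≈ 1.47.

1.47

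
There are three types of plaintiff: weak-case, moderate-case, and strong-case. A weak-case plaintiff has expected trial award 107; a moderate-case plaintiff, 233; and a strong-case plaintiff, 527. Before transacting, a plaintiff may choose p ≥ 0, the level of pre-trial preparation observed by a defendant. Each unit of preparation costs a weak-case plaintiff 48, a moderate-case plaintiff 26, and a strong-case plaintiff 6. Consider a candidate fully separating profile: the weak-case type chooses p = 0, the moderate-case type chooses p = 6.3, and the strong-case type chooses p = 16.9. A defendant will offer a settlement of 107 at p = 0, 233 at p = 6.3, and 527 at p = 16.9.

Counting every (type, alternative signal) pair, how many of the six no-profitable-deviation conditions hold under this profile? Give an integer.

4

Moderate-case (own payoff 233 − 26×6.3 = 69.2): to p=0 gives 107 → profitable ✗; to p=16.9 gives 527 − 26×16.9 = 87.6 → profitable ✗.
Strong-case (own payoff 527 − 6×16.9 = 425.6): to p=0 gives 107 → no gain ✓; to p=6.3 gives 233 − 6×6.3 = 195.2 → no gain ✓.
Weak-case (own payoff 107): to p=6.3 gives 233 − 48×6.3 = -69.4 → no gain ✓; to p=16.9 gives 527 − 48×16.9 = -284.2 → no gain ✓.
4 of the 6 constraints hold; not an equilibrium.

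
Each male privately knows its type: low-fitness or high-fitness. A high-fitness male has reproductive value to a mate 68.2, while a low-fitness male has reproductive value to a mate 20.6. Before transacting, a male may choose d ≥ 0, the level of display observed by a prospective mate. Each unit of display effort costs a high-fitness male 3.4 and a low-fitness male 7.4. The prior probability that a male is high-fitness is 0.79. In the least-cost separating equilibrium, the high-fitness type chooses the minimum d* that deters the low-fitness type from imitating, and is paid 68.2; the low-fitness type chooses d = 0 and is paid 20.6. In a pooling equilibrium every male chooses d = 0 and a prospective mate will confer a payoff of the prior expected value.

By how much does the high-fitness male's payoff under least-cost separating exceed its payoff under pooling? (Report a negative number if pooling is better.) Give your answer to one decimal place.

-11.9

Least-cost separating signal: d* solves 20.6 = 68.2 − 7.4·d*, so d* = (68.2 − 20.6)/7.4 ≈ 6.4324.
High-fitness type's separating payoff: 68.2 − 3.4 × d* = 68.2 − 3.4 × (68.2 − 20.6)/7.4 = 68.2 − 161.84/7.4 ≈ 46.330.
Pooling payoff: 0.79 × 68.2 + 0.21 × 20.6 = 58.204.
Difference: 46.330 − 58.204 = -11.874, i.e. -11.9 to one decimal place.
The high-fitness type would prefer the pooling outcome.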